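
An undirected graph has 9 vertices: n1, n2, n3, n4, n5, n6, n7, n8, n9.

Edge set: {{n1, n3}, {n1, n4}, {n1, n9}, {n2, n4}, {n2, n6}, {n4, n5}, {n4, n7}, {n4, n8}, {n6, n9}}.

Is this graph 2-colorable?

No

The cycle n9-n1-n4-n2-n6-n9 has odd length 5, so it cannot be 2-colored; at least 3 colors are needed.
So 2 colors are not enough.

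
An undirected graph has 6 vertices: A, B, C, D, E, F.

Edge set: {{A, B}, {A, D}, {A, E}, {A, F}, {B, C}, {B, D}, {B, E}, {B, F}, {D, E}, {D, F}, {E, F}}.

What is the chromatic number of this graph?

5

A, B, D, E, F are mutually adjacent (a clique of size 5), so at least 5 colors are needed.
5 colors suffice: A=green, B=red, C=blue, D=purple, E=yellow, F=blue. Each edge has distinct colors on its endpoints.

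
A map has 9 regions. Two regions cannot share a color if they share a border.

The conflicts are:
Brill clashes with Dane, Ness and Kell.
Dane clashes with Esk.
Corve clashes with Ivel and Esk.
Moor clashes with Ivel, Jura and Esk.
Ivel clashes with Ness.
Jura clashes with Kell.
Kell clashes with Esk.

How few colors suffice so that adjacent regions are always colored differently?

2

Corve and Esk conflict, so at least 2 colors are needed.
2 colors suffice: color 1 → {Brill, Ivel, Jura, Esk}; color 2 → {Dane, Corve, Moor, Ness, Kell}. Each listed conflict is separated.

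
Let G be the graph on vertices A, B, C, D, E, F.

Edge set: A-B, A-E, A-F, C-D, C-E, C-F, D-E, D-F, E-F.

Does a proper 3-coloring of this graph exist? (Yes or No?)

C, D, E, F are pairwise adjacent (a clique of size 4), so at least 4 colors are needed.
So 3 colors are not enough.

No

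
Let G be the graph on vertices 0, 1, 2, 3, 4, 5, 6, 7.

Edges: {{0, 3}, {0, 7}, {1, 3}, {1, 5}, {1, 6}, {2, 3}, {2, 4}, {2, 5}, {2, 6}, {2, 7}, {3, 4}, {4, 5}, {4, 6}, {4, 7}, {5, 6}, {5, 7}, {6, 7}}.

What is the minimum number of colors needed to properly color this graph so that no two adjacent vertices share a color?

2, 4, 5, 6, 7 are mutually adjacent (a clique of size 5), so at least 5 colors are needed.
5 colors suffice: color a → {0, 1, 4}; color b → {3, 6}; color c → {2}; color d → {5}; color e → {7}. Each edge has distinct colors on its endpoints.

5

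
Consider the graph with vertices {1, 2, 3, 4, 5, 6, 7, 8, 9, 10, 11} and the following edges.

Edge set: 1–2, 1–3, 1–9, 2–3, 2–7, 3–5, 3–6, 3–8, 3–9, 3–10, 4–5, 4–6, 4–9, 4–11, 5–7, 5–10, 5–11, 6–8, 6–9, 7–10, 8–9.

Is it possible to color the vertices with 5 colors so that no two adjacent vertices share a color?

Yes

The chromatic number is 4. 3, 6, 8, 9 are pairwise adjacent (a clique of size 4), so at least 4 colors are needed.
4 colors suffice: 1=c, 2=b, 3=a, 4=a, 5=b, 6=c, 7=a, 8=d, 9=b, 10=c, 11=c.
Since 5 ≥ 4, a proper 5-coloring certainly exists.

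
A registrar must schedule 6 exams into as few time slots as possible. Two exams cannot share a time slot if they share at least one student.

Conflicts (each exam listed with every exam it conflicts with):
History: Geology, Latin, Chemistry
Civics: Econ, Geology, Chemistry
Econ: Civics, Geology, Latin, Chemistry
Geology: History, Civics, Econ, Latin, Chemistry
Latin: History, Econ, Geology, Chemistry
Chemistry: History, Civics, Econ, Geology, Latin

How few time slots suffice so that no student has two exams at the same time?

History, Geology, Latin, Chemistry pairwise conflict, so at least 4 time slots are needed.
Using 4 time slots: History=4, Civics=3, Econ=4, Geology=1, Latin=3, Chemistry=2. Every pair that conflicts lands in different time slots.

4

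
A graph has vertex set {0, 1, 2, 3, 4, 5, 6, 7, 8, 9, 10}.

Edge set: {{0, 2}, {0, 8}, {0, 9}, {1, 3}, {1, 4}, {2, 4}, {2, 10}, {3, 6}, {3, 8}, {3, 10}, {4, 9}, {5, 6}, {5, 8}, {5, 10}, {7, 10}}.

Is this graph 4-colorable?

Yes

The chromatic number is 3. The cycle 10-2-0-8-3-10 has odd length 5, so it cannot be 2-colored; at least 3 colors are needed.
3 colors suffice: color a → {0, 3, 4, 5, 7}; color b → {1, 6, 8, 9, 10}; color c → {2}.
Since 4 ≥ 3, a proper 4-coloring certainly exists.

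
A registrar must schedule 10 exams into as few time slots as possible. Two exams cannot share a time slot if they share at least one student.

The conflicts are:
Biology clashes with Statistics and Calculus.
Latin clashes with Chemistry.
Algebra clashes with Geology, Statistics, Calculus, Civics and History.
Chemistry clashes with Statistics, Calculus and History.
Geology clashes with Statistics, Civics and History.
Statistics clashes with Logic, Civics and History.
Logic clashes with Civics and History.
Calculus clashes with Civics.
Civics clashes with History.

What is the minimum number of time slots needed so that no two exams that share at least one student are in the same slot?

5

Algebra, Geology, Statistics, Civics, History all conflict with each other, so at least 5 time slots are needed.
Using 5 time slots: Biology=2, Latin=1, Algebra=4, Chemistry=2, Geology=5, Statistics=1, Logic=4, Calculus=1, Civics=2, History=3. No two conflicting exams share a time slot.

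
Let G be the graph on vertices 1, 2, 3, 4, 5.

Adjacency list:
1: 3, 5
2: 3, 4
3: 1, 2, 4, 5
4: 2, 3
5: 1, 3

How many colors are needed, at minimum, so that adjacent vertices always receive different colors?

1, 3, 5 are pairwise adjacent, so at least 3 colors are needed.
3 colors suffice: color red → {3}; color blue → {1, 4}; color green → {2, 5}. Every edge joins two different colors.

3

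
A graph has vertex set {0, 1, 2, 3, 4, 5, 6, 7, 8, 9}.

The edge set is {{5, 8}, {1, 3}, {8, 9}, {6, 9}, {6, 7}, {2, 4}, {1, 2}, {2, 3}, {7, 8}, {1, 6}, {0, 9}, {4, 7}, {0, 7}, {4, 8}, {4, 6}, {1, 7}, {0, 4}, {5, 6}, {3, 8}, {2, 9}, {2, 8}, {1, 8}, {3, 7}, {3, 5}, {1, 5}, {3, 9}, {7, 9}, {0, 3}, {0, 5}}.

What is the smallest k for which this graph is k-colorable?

4

1, 3, 7, 8 are pairwise adjacent (a clique of size 4), so at least 4 colors are needed.
4 colors suffice: 0=c, 1=d, 2=a, 3=b, 4=d, 5=a, 6=b, 7=a, 8=c, 9=d. Each edge has distinct colors on its endpoints.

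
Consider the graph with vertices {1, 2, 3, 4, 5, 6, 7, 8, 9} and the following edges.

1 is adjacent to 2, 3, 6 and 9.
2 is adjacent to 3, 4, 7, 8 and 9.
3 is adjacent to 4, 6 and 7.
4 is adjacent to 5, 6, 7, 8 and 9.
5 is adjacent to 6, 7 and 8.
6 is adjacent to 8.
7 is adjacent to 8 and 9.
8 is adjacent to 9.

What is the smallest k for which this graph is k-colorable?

5

2, 4, 7, 8, 9 are pairwise adjacent (a clique of size 5), so at least 5 colors are needed.
5 colors suffice: color red → {1, 4}; color blue → {2, 6}; color green → {3, 8}; color yellow → {7}; color purple → {5, 9}. Each edge has distinct colors on its endpoints.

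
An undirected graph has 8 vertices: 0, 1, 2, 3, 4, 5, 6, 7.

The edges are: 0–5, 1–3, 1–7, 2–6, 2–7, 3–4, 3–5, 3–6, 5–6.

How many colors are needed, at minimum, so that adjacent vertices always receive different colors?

3

3, 5, 6 are pairwise adjacent, so at least 3 colors are needed.
3 colors suffice: color red → {0, 2, 3}; color blue → {1, 4, 5}; color green → {6, 7}. Each edge has distinct colors on its endpoints.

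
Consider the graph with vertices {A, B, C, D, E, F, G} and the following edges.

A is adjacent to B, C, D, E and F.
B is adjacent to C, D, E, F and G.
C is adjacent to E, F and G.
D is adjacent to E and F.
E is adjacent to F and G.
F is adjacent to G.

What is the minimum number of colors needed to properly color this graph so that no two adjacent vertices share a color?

5

B, C, E, F, G are pairwise adjacent (a clique of size 5), so at least 5 colors are needed.
A valid assignment using 5 colors: A=purple, B=blue, C=yellow, D=yellow, E=green, F=red, G=purple. No two adjacent vertices share a color.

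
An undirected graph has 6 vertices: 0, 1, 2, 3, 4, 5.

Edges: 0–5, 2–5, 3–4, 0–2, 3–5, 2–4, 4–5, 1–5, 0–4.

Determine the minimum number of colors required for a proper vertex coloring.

4

0, 2, 4, 5 are pairwise adjacent (a clique of size 4), so at least 4 colors are needed.
One proper 4-coloring: 0=green, 1=blue, 2=yellow, 3=green, 4=blue, 5=red. Every edge joins two different colors.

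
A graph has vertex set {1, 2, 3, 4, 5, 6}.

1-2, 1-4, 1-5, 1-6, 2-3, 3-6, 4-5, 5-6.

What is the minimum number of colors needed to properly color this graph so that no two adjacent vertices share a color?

1, 5, 6 are mutually adjacent, so at least 3 colors are needed.
3 colors suffice: 1=red, 2=blue, 3=red, 4=blue, 5=green, 6=blue. No two adjacent vertices share a color.

3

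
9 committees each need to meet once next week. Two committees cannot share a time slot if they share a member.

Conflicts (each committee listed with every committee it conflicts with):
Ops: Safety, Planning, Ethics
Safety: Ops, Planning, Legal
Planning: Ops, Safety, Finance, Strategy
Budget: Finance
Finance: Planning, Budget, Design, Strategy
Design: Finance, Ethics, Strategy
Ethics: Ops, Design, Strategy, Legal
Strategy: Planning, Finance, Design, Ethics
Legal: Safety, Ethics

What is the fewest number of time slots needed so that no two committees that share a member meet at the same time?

Finance, Design, Strategy pairwise conflict, so at least 3 time slots are needed.
A valid assignment using 3 time slots: Ops=3, Safety=1, Planning=2, Budget=2, Finance=1, Design=2, Ethics=1, Strategy=3, Legal=2. No two conflicting committees share a time slot.

3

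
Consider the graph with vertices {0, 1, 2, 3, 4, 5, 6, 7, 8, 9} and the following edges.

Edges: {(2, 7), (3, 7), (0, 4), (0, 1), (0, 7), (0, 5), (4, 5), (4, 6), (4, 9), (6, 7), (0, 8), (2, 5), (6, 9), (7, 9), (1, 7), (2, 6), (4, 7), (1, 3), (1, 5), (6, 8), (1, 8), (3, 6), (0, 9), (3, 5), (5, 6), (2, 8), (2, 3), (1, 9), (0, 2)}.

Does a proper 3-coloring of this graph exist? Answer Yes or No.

No

2, 3, 5, 6 form a clique, so at least 4 colors are needed.
So 3 colors are not enough.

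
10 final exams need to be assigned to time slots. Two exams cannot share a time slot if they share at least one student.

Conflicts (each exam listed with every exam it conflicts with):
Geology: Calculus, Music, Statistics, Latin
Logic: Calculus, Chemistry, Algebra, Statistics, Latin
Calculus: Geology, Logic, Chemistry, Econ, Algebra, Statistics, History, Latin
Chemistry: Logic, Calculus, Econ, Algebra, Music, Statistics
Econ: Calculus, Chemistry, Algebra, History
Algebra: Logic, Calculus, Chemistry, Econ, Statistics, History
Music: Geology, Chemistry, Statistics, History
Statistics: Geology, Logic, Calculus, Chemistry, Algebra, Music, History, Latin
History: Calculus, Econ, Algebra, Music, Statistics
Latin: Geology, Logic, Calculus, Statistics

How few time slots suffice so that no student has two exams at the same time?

Logic, Calculus, Chemistry, Algebra, Statistics are mutually in conflict, so at least 5 time slots are needed.
5 time slots suffice: time slot 1 → {Econ, Statistics}; time slot 2 → {Calculus, Music}; time slot 3 → {Chemistry, History, Latin}; time slot 4 → {Geology, Algebra}; time slot 5 → {Logic}. Each listed conflict is separated.

5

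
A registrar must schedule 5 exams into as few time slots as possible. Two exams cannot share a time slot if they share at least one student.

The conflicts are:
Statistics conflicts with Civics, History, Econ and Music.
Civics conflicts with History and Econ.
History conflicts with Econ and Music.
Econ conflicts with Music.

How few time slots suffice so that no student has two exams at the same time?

4

Statistics, Civics, History, Econ are mutually in conflict, so at least 4 time slots are needed.
4 time slots suffice: Statistics=3, Civics=4, History=1, Econ=2, Music=4. No two conflicting exams share a time slot.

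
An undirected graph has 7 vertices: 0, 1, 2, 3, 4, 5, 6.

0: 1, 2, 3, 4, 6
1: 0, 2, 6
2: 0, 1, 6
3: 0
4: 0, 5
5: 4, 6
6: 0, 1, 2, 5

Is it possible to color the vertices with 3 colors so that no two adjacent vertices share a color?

No

0, 1, 2, 6 form a clique, so at least 4 colors are needed.
So 3 colors are not enough.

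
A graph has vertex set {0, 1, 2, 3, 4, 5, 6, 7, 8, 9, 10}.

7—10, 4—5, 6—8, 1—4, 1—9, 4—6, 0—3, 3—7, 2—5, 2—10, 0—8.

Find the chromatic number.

The cycle 8-6-4-5-2-10-7-3-0-8 has odd length 9, so it cannot be 2-colored; at least 3 colors are needed.
3 colors suffice: color red → {2, 3, 4, 8, 9}; color blue → {0, 1, 5, 6, 7}; color green → {10}. Every edge joins two different colors.

3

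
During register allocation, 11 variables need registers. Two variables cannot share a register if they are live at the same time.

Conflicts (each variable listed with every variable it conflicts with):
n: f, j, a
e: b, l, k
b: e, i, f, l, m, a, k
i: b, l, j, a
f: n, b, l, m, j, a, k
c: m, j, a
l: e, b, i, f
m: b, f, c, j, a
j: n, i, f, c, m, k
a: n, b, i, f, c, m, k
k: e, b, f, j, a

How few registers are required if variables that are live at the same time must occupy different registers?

4

b, f, m, a pairwise conflict, so at least 4 registers are needed.
4 registers suffice: register 1 → {e, i, f, c}; register 2 → {b, j}; register 3 → {l, a}; register 4 → {n, m, k}. No two conflicting variables share a register.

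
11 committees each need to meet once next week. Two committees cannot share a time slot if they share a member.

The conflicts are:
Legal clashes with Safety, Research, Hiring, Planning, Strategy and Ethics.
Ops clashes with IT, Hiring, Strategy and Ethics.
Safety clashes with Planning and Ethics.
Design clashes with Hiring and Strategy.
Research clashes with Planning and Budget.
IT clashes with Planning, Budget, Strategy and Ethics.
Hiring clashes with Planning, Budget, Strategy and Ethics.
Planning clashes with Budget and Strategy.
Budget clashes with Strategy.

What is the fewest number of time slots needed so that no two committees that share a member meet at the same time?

4

IT, Planning, Budget, Strategy pairwise conflict, so at least 4 time slots are needed.
4 time slots suffice: time slot 1 → {Research, Strategy, Ethics}; time slot 2 → {Safety, IT, Hiring}; time slot 3 → {Ops, Design, Planning}; time slot 4 → {Legal, Budget}. Each listed conflict is separated.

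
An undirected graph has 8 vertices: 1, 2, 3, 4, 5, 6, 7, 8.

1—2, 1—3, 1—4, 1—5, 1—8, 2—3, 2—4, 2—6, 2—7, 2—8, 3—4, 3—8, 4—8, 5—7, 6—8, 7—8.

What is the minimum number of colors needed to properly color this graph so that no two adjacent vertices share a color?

5

1, 2, 3, 4, 8 are mutually adjacent (a clique of size 5), so at least 5 colors are needed.
A valid assignment using 5 colors: 1=green, 2=blue, 3=purple, 4=yellow, 5=red, 6=green, 7=green, 8=red. No two adjacent vertices share a color.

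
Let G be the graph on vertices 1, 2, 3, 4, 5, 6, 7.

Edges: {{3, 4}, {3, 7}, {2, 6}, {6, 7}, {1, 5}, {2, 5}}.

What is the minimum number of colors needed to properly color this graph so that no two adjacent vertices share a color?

2

6 and 7 are adjacent, so at least 2 colors are needed.
2 colors suffice: 1=red, 2=red, 3=blue, 4=red, 5=blue, 6=blue, 7=red. Every edge joins two different colors.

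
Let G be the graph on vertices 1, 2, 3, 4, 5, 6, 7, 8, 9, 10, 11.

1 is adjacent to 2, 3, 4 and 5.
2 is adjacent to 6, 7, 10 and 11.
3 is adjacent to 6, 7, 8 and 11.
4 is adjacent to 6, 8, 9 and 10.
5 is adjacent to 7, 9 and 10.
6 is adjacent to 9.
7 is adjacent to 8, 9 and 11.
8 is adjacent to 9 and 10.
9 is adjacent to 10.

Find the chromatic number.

4

4, 8, 9, 10 are mutually adjacent (a clique of size 4), so at least 4 colors are needed.
4 colors suffice: color a → {2, 3, 9}; color b → {4, 7}; color c → {1, 6, 10, 11}; color d → {5, 8}. Each edge has distinct colors on its endpoints.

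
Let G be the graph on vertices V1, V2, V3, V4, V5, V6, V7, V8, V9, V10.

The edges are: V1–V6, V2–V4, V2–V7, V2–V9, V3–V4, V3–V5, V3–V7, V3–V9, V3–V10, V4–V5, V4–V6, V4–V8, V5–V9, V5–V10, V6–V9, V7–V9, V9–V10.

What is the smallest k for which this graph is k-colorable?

4

V3, V5, V9, V10 are pairwise adjacent (a clique of size 4), so at least 4 colors are needed.
4 colors suffice: color 1 → {V1, V4, V9}; color 2 → {V2, V3, V6, V8}; color 3 → {V5, V7}; color 4 → {V10}. Each edge has distinct colors on its endpoints.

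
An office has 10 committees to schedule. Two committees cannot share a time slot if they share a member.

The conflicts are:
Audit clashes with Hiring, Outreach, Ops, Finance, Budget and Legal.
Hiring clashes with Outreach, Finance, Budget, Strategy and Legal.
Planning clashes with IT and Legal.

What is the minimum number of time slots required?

3

Audit, Hiring, Legal pairwise conflict, so at least 3 time slots are needed.
Using 3 time slots: Audit=2, Hiring=1, Planning=1, Outreach=3, Ops=1, Finance=3, Budget=3, Strategy=2, IT=2, Legal=3. Every pair that conflicts lands in different time slots.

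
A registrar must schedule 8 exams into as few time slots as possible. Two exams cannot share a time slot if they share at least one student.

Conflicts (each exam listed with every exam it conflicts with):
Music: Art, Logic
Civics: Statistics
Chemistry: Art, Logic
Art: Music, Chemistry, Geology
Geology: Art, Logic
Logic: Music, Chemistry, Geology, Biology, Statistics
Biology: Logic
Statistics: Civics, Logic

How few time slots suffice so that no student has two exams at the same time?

2

Chemistry and Logic conflict, so at least 2 time slots are needed.
2 time slots suffice: time slot 1 → {Civics, Art, Logic}; time slot 2 → {Music, Chemistry, Geology, Biology, Statistics}. Each listed conflict is separated.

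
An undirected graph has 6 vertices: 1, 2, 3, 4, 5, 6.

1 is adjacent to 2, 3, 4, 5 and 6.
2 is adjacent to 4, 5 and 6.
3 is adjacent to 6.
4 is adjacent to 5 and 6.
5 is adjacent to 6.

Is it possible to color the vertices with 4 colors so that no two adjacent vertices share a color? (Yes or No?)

1, 2, 4, 5, 6 form a clique, so at least 5 colors are needed.
So 4 colors are not enough.

No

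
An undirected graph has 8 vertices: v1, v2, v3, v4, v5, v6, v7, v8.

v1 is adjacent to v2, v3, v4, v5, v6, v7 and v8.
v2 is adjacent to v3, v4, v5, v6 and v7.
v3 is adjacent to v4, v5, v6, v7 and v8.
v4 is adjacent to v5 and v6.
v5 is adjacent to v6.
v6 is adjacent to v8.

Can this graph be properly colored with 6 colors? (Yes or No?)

The chromatic number is 6. v1, v2, v3, v4, v5, v6 are mutually adjacent (a clique of size 6), so at least 6 colors are needed.
One proper 6-coloring: v1=2, v2=3, v3=1, v4=5, v5=6, v6=4, v7=4, v8=3.
That is already a proper 6-coloring.

Yes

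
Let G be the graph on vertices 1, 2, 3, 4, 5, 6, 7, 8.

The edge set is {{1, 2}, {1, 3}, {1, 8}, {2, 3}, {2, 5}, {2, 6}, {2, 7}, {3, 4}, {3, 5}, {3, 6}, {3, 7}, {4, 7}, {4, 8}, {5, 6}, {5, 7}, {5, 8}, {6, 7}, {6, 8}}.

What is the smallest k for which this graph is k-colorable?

2, 3, 5, 6, 7 are mutually adjacent (a clique of size 5), so at least 5 colors are needed.
5 colors suffice: color red → {3, 8}; color blue → {2, 4}; color green → {1, 5}; color yellow → {7}; color purple → {6}. Each edge has distinct colors on its endpoints.

5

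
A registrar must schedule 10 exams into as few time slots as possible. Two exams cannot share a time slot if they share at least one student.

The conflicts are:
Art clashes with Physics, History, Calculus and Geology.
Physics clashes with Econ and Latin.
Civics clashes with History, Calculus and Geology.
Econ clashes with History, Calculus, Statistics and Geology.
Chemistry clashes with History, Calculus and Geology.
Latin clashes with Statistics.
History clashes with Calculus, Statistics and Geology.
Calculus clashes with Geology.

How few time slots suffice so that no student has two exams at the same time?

4

Civics, History, Calculus, Geology pairwise conflict, so at least 4 time slots are needed.
4 time slots suffice: time slot 1 → {Physics, History}; time slot 2 → {Statistics, Geology}; time slot 3 → {Latin, Calculus}; time slot 4 → {Art, Civics, Econ, Chemistry}. No two conflicting exams share a time slot.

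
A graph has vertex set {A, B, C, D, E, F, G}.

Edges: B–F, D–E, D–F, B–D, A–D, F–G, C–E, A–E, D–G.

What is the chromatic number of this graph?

B, D, F are mutually adjacent, so at least 3 colors are needed.
A valid assignment using 3 colors: A=green, B=green, C=red, D=red, E=blue, F=blue, G=green. Each edge has distinct colors on its endpoints.

3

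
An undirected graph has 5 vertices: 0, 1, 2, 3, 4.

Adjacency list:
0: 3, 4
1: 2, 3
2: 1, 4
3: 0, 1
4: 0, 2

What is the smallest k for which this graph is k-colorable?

The cycle 1-3-0-4-2-1 has odd length 5, so it cannot be 2-colored; at least 3 colors are needed.
3 colors suffice: color a → {0, 1}; color b → {2, 3}; color c → {4}. Each edge has distinct colors on its endpoints.

3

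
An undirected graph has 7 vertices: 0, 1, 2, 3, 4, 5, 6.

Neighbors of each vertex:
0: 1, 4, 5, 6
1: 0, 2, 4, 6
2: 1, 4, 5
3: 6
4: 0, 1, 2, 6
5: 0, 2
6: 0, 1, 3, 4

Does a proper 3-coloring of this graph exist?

No

0, 1, 4, 6 are pairwise adjacent (a clique of size 4), so at least 4 colors are needed.
So 3 colors are not enough.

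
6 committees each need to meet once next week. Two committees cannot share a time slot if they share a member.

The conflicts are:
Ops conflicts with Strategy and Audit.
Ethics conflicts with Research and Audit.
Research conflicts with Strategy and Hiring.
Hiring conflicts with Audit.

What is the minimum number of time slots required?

The cycle Hiring-Audit-Ops-Strategy-Research-Hiring has odd length 5, so it cannot be 2-colored; at least 3 time slots are needed.
3 time slots suffice: time slot 1 → {Research, Audit}; time slot 2 → {Ops, Ethics, Hiring}; time slot 3 → {Strategy}. Every pair that conflicts lands in different time slots.

3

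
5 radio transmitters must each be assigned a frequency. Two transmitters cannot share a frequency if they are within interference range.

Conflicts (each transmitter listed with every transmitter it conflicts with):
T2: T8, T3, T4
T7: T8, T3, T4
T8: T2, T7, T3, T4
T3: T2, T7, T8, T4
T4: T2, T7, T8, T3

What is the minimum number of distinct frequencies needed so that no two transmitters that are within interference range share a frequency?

4

T2, T8, T3, T4 pairwise conflict, so at least 4 frequencies are needed.
4 frequencies suffice: T2=4, T7=4, T8=3, T3=1, T4=2. Each listed conflict is separated.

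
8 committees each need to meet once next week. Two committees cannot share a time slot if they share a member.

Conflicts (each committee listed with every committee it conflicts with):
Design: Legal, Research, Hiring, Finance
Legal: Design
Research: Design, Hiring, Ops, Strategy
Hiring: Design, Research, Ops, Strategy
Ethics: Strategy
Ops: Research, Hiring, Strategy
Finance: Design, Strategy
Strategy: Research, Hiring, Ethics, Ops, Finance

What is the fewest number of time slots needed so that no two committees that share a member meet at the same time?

Research, Hiring, Ops, Strategy are mutually in conflict, so at least 4 time slots are needed.
4 time slots suffice: Design=1, Legal=2, Research=2, Hiring=3, Ethics=2, Ops=4, Finance=2, Strategy=1. Each listed conflict is separated.

4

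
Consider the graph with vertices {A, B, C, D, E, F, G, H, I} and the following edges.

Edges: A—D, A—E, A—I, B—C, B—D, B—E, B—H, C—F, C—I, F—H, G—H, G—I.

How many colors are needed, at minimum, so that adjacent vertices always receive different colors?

3

The cycle F-C-I-G-H-F has odd length 5, so it cannot be 2-colored; at least 3 colors are needed.
3 colors suffice: color 1 → {B, F, I}; color 2 → {A, C, H}; color 3 → {D, E, G}. Each edge has distinct colors on its endpoints.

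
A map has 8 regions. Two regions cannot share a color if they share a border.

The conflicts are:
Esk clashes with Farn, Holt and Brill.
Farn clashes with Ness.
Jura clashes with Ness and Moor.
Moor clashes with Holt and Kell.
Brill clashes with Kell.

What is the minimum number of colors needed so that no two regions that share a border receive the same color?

The cycle Holt-Moor-Kell-Brill-Esk-Holt has odd length 5, so it cannot be 2-colored; at least 3 colors are needed.
One proper 3-coloring: Esk=1, Farn=2, Jura=2, Ness=1, Moor=1, Holt=2, Brill=3, Kell=2. No two conflicting regions share a color.

3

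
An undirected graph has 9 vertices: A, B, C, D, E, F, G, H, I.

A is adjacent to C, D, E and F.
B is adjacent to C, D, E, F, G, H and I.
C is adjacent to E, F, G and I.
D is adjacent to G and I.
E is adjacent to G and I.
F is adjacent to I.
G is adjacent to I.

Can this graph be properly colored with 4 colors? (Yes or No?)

No

B, C, E, G, I are mutually adjacent (a clique of size 5), so at least 5 colors are needed.
So 4 colors are not enough.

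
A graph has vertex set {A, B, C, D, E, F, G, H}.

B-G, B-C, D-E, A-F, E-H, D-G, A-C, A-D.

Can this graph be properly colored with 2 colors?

The cycle A-C-B-G-D-A has odd length 5, so it cannot be 2-colored; at least 3 colors are needed.
So 2 colors are not enough.

No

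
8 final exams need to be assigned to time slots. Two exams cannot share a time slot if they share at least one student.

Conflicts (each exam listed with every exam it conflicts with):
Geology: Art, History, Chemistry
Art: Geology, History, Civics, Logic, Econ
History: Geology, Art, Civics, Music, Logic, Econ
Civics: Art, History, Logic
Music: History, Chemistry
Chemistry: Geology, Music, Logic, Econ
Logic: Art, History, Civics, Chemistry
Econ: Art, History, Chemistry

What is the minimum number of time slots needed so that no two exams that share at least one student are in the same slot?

Art, History, Civics, Logic pairwise conflict, so at least 4 time slots are needed.
4 time slots suffice: Geology=3, Art=2, History=1, Civics=4, Music=2, Chemistry=1, Logic=3, Econ=3. No two conflicting exams share a time slot.

4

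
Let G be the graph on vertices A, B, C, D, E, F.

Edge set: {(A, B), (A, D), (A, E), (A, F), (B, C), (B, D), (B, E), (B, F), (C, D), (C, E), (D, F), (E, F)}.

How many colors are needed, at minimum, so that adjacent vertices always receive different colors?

4

A, B, D, F are mutually adjacent (a clique of size 4), so at least 4 colors are needed.
4 colors suffice: A=yellow, B=red, C=green, D=blue, E=blue, F=green. Each edge has distinct colors on its endpoints.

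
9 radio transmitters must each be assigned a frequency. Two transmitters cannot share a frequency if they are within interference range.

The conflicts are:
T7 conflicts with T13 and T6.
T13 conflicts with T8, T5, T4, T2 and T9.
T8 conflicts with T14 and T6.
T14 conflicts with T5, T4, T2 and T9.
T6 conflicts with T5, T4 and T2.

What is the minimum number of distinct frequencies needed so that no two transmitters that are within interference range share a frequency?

2

T14 and T9 conflict, so at least 2 frequencies are needed.
2 frequencies suffice: frequency 1 → {T13, T14, T6}; frequency 2 → {T7, T8, T5, T4, T2, T9}. Each listed conflict is separated.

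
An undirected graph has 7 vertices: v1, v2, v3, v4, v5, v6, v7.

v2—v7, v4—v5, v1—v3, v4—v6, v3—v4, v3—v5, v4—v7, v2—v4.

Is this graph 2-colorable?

v3, v4, v5 are mutually adjacent, so at least 3 colors are needed.
So 2 colors are not enough.

No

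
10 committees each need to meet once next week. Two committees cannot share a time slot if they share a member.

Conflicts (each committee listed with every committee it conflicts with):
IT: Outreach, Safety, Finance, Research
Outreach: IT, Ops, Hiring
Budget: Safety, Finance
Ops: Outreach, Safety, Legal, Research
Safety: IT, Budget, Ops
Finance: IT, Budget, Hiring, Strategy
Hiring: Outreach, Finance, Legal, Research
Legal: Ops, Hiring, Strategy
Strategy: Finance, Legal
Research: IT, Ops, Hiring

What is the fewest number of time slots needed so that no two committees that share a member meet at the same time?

IT and Finance conflict, so at least 2 time slots are needed.
A valid assignment using 2 time slots: IT=1, Outreach=2, Budget=1, Ops=1, Safety=2, Finance=2, Hiring=1, Legal=2, Strategy=1, Research=2. No two conflicting committees share a time slot.

2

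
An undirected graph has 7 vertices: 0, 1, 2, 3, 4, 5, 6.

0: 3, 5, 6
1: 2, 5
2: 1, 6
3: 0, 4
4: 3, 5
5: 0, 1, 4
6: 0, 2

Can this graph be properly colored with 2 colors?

The cycle 5-1-2-6-0-5 has odd length 5, so it cannot be 2-colored; at least 3 colors are needed.
So 2 colors are not enough.

No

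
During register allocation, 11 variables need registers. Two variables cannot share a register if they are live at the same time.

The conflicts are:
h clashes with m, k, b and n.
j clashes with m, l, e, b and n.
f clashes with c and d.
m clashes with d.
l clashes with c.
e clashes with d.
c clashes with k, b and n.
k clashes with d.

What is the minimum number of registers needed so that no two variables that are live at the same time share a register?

j and e conflict, so at least 2 registers are needed.
2 registers suffice: register 1 → {h, j, c, d}; register 2 → {f, m, l, e, k, b, n}. Each listed conflict is separated.

2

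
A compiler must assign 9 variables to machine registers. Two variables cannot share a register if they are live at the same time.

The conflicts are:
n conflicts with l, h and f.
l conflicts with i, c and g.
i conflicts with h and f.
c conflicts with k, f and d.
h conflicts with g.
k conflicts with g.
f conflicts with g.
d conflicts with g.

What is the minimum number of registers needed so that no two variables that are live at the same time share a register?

2

n and h conflict, so at least 2 registers are needed.
2 registers suffice: register 1 → {n, i, c, g}; register 2 → {l, h, k, f, d}. Each listed conflict is separated.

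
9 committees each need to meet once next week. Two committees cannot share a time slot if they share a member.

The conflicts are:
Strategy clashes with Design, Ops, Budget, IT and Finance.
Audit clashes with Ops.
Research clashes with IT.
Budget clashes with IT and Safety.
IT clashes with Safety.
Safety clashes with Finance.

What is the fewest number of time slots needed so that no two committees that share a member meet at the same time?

Budget, IT, Safety all conflict with each other, so at least 3 time slots are needed.
A valid assignment using 3 time slots: Strategy=1, Audit=1, Research=1, Design=2, Ops=2, Budget=3, IT=2, Safety=1, Finance=2. No two conflicting committees share a time slot.

3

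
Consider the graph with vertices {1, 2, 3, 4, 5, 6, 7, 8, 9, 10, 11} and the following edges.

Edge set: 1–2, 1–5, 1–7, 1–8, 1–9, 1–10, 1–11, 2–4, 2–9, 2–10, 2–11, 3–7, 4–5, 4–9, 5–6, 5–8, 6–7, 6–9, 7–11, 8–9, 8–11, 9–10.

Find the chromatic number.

1, 2, 9, 10 are mutually adjacent (a clique of size 4), so at least 4 colors are needed.
A valid assignment using 4 colors: 1=red, 2=green, 3=red, 4=red, 5=blue, 6=red, 7=green, 8=green, 9=blue, 10=yellow, 11=blue. No two adjacent vertices share a color.

4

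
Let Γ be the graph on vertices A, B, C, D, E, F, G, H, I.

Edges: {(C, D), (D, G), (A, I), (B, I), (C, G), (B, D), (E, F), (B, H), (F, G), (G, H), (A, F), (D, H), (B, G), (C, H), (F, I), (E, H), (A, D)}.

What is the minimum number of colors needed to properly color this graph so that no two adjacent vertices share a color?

B, D, G, H form a clique, so at least 4 colors are needed.
A valid assignment using 4 colors: A=yellow, B=yellow, C=yellow, D=green, E=red, F=blue, G=red, H=blue, I=red. No two adjacent vertices share a color.

4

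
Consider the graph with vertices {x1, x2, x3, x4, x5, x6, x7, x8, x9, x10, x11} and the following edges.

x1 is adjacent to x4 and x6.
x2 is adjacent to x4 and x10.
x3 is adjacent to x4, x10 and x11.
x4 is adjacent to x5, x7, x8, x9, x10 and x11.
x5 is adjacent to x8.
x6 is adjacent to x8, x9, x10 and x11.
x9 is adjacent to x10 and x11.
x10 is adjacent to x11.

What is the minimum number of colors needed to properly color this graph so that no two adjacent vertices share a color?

4

x3, x4, x10, x11 are mutually adjacent (a clique of size 4), so at least 4 colors are needed.
4 colors suffice: color R → {x4, x6}; color B → {x1, x7, x8, x10}; color G → {x2, x5, x11}; color Y → {x3, x9}. No two adjacent vertices share a color.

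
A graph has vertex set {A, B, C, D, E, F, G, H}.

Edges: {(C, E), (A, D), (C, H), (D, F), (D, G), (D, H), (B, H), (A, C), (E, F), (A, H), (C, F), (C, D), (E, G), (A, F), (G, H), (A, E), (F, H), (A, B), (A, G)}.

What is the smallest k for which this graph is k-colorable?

5

A, C, D, F, H are mutually adjacent (a clique of size 5), so at least 5 colors are needed.
5 colors suffice: color red → {A}; color blue → {E, H}; color green → {B, C, G}; color yellow → {D}; color purple → {F}. No two adjacent vertices share a color.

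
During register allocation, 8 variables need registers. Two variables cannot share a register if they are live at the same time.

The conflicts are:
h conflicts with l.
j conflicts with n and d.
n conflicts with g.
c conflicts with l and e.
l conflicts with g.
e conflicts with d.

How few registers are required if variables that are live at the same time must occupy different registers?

The cycle n-j-d-e-c-l-g-n has odd length 7, so it cannot be 2-colored; at least 3 registers are needed.
3 registers suffice: register 1 → {n, l, e}; register 2 → {h, c, g, d}; register 3 → {j}. Every pair that conflicts lands in different registers.

3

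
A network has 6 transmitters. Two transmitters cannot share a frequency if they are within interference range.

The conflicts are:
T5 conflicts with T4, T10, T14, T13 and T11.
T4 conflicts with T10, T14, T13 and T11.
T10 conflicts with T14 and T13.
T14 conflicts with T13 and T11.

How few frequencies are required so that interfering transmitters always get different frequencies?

5

T5, T4, T10, T14, T13 pairwise conflict, so at least 5 frequencies are needed.
Using 5 frequencies: T5=2, T4=3, T10=4, T14=1, T13=5, T11=4. Each listed conflict is separated.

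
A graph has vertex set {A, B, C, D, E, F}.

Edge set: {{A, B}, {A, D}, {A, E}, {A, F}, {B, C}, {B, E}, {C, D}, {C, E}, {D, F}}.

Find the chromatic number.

3

A, D, F are pairwise adjacent, so at least 3 colors are needed.
3 colors suffice: color red → {A, C}; color blue → {B, D}; color green → {E, F}. No two adjacent vertices share a color.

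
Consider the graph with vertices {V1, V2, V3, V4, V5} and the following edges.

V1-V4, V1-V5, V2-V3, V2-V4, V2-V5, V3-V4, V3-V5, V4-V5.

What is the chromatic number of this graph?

4

V2, V3, V4, V5 are pairwise adjacent (a clique of size 4), so at least 4 colors are needed.
One proper 4-coloring: V1=3, V2=4, V3=3, V4=1, V5=2. Every edge joins two different colors.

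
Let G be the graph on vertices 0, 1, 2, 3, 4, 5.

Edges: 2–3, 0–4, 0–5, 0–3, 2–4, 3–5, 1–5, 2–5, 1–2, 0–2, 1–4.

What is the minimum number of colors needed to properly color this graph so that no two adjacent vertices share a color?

0, 2, 3, 5 form a clique, so at least 4 colors are needed.
4 colors suffice: 0=b, 1=b, 2=a, 3=d, 4=c, 5=c. Every edge joins two different colors.

4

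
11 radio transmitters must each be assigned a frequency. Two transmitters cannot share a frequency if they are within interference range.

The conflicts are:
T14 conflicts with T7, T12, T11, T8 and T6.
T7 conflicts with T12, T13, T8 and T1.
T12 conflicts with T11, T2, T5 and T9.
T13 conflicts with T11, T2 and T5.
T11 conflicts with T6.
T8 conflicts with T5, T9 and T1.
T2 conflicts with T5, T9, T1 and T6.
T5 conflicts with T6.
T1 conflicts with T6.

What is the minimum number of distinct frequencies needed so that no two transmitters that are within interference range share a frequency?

3

T14, T7, T12 all conflict with each other, so at least 3 frequencies are needed.
3 frequencies suffice: frequency 1 → {T12, T13, T8, T6}; frequency 2 → {T7, T11, T2}; frequency 3 → {T14, T5, T9, T1}. Every pair that conflicts lands in different frequencies.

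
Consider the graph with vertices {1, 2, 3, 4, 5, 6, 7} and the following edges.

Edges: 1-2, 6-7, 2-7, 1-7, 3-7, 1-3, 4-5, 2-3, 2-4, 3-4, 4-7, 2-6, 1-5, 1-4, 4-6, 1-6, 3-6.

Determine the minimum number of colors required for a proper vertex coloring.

6

1, 2, 3, 4, 6, 7 form a clique, so at least 6 colors are needed.
One proper 6-coloring: 1=red, 2=purple, 3=orange, 4=blue, 5=green, 6=yellow, 7=green. Every edge joins two different colors.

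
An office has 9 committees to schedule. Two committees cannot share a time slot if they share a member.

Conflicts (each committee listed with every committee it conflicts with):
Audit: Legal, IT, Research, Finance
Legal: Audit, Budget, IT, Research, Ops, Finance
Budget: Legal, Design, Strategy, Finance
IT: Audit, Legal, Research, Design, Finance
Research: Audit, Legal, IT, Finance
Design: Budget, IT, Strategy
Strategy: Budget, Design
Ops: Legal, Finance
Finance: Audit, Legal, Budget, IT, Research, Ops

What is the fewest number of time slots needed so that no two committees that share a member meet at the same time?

5

Audit, Legal, IT, Research, Finance pairwise conflict, so at least 5 time slots are needed.
Using 5 time slots: Audit=5, Legal=1, Budget=3, IT=3, Research=4, Design=1, Strategy=2, Ops=3, Finance=2. Every pair that conflicts lands in different time slots.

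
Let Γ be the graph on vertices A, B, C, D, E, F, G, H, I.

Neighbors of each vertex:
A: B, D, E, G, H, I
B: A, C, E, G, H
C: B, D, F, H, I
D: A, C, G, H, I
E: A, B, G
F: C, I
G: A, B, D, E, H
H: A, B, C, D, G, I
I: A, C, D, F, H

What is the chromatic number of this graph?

A, D, G, H are mutually adjacent (a clique of size 4), so at least 4 colors are needed.
A valid assignment using 4 colors: A=blue, B=yellow, C=blue, D=yellow, E=red, F=red, G=green, H=red, I=green. Each edge has distinct colors on its endpoints.

4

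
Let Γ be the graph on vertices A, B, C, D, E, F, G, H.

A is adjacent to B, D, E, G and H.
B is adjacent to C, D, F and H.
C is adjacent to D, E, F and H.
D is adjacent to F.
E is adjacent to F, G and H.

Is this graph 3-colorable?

B, C, D, F are mutually adjacent (a clique of size 4), so at least 4 colors are needed.
So 3 colors are not enough.

No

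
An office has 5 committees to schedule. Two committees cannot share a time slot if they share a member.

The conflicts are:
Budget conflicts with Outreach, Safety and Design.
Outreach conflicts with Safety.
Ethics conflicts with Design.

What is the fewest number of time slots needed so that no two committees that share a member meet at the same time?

3

Budget, Outreach, Safety all conflict with each other, so at least 3 time slots are needed.
3 time slots suffice: Budget=1, Outreach=3, Ethics=1, Safety=2, Design=2. No two conflicting committees share a time slot.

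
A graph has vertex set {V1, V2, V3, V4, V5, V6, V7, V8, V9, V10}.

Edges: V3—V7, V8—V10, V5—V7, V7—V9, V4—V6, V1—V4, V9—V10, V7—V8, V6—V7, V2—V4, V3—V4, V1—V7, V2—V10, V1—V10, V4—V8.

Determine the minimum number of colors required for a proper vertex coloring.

2

V7 and V9 are adjacent, so at least 2 colors are needed.
A valid assignment using 2 colors: V1=blue, V2=blue, V3=blue, V4=red, V5=blue, V6=blue, V7=red, V8=blue, V9=blue, V10=red. Every edge joins two different colors.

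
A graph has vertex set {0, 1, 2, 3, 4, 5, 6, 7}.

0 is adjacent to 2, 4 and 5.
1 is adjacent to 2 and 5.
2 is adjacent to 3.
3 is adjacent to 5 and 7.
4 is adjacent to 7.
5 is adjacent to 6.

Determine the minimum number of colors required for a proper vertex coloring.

3

The cycle 3-7-4-0-2-3 has odd length 5, so it cannot be 2-colored; at least 3 colors are needed.
3 colors suffice: 0=b, 1=b, 2=a, 3=b, 4=a, 5=a, 6=b, 7=c. No two adjacent vertices share a color.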